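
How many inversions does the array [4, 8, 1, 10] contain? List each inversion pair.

Finding inversions in [4, 8, 1, 10]:

(0, 2): arr[0]=4 > arr[2]=1
(1, 2): arr[1]=8 > arr[2]=1

Total inversions: 2

The array has 2 inversion(s): (0,2), (1,2). Each pair (i,j) satisfies i < j and arr[i] > arr[j].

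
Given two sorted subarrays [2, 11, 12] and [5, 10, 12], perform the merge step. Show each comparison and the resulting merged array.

Merging process:

Compare 2 vs 5: take 2 from left. Merged: [2]
Compare 11 vs 5: take 5 from right. Merged: [2, 5]
Compare 11 vs 10: take 10 from right. Merged: [2, 5, 10]
Compare 11 vs 12: take 11 from left. Merged: [2, 5, 10, 11]
Compare 12 vs 12: take 12 from left. Merged: [2, 5, 10, 11, 12]
Append remaining from right: [12]. Merged: [2, 5, 10, 11, 12, 12]

Final merged array: [2, 5, 10, 11, 12, 12]
Total comparisons: 5

The merged array is [2, 5, 10, 11, 12, 12], requiring 5 comparisons. The merge step runs in O(n) time where n is the total number of elements.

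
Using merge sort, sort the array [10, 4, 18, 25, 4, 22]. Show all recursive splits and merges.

Merge sort trace:

Split: [10, 4, 18, 25, 4, 22] -> [10, 4, 18] and [25, 4, 22]
  Split: [10, 4, 18] -> [10] and [4, 18]
    Split: [4, 18] -> [4] and [18]
    Merge: [4] + [18] -> [4, 18]
  Merge: [10] + [4, 18] -> [4, 10, 18]
  Split: [25, 4, 22] -> [25] and [4, 22]
    Split: [4, 22] -> [4] and [22]
    Merge: [4] + [22] -> [4, 22]
  Merge: [25] + [4, 22] -> [4, 22, 25]
Merge: [4, 10, 18] + [4, 22, 25] -> [4, 4, 10, 18, 22, 25]

Final sorted array: [4, 4, 10, 18, 22, 25]

The merge sort proceeds by recursively splitting the array and merging sorted halves.
After all merges, the sorted array is [4, 4, 10, 18, 22, 25].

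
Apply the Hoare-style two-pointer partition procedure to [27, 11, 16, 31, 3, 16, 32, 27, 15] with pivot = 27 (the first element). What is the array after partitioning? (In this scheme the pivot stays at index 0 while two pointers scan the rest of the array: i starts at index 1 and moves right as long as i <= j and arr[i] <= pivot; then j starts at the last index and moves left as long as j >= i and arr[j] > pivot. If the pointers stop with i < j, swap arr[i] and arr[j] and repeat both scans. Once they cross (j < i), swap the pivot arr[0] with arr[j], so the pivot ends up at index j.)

Hoare-style two-pointer partition with pivot = 27:

Initial array: [27, 11, 16, 31, 3, 16, 32, 27, 15]

Pointers start at i = 1, j = 8.
i stops at index 3 (arr[3]=31 > 27), j stops at index 8 (arr[8]=15 <= 27): swap arr[3] and arr[8], array becomes [27, 11, 16, 15, 3, 16, 32, 27, 31]
i stops at index 6 (arr[6]=32 > 27), j stops at index 7 (arr[7]=27 <= 27): swap arr[6] and arr[7], array becomes [27, 11, 16, 15, 3, 16, 27, 32, 31]
i ends at 7, j ends at 6: the pointers have crossed (j < i), so scanning stops.

Swap pivot arr[0] with arr[6] to place pivot at position 6: [27, 11, 16, 15, 3, 16, 27, 32, 31]
Pivot position: 6

After partitioning with pivot 27, the array becomes [27, 11, 16, 15, 3, 16, 27, 32, 31]. The pivot is placed at index 6. All elements to the left of the pivot are <= 27, and all elements to the right are > 27.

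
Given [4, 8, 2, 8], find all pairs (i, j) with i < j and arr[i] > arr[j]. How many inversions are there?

Finding inversions in [4, 8, 2, 8]:

(0, 2): arr[0]=4 > arr[2]=2
(1, 2): arr[1]=8 > arr[2]=2

Total inversions: 2

The array has 2 inversion(s): (0,2), (1,2). Each pair (i,j) satisfies i < j and arr[i] > arr[j].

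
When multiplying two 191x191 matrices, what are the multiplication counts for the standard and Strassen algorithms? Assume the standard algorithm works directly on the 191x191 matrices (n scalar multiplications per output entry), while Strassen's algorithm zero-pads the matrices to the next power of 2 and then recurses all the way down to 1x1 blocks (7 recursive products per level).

Matrix multiplication for 191x191 matrices:

Strassen's algorithm requires power-of-2 dimensions. Pad 191x191 to 256x256 (next power of 2).

Standard algorithm: 191^3 = 6967871 multiplications
Strassen's algorithm: 7^(log2(256)) = 7^8 = 5764801 multiplications
Savings: 6967871 - 5764801 = 1203070 multiplications

Standard: 6967871 multiplications (191^3). Strassen: 5764801 multiplications (7^8, after padding to 256x256). Strassen reduces 8 recursive multiplications to 7 at each level.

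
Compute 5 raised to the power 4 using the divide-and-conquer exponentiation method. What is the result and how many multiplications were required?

Computing 5^4 by squaring (build up from 5^1; each line after the first costs one multiplication):

5^1 = 5
5^2 = (5^1)^2 = 5^2 = 25
5^4 = (5^2)^2 = 25^2 = 625

Result: 625
Multiplications needed: 2 (2 lines after 5^1)

5^4 = 625. Using exponentiation by squaring, this requires 2 multiplications. The key idea: if the exponent is even, square the half-power; if odd, multiply by the base once.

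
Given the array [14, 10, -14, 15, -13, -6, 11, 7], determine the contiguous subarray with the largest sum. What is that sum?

Using Kadane's algorithm on [14, 10, -14, 15, -13, -6, 11, 7]:

Scanning through the array:
Position 1 (value 10): max_ending_here = 24, max_so_far = 24
Position 2 (value -14): max_ending_here = 10, max_so_far = 24
Position 3 (value 15): max_ending_here = 25, max_so_far = 25
Position 4 (value -13): max_ending_here = 12, max_so_far = 25
Position 5 (value -6): max_ending_here = 6, max_so_far = 25
Position 6 (value 11): max_ending_here = 17, max_so_far = 25
Position 7 (value 7): max_ending_here = 24, max_so_far = 25

Maximum subarray: [14, 10, -14, 15]
Maximum sum: 25

The maximum subarray is [14, 10, -14, 15] with sum 25. This subarray runs from index 0 to index 3.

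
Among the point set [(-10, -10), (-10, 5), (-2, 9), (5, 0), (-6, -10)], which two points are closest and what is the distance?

Computing all pairwise distances among 5 points:

d((-10, -10), (-10, 5)) = 15.0
d((-10, -10), (-2, 9)) = 20.6155
d((-10, -10), (5, 0)) = 18.0278
d((-10, -10), (-6, -10)) = 4.0 <-- minimum
d((-10, 5), (-2, 9)) = 8.9443
d((-10, 5), (5, 0)) = 15.8114
d((-10, 5), (-6, -10)) = 15.5242
d((-2, 9), (5, 0)) = 11.4018
d((-2, 9), (-6, -10)) = 19.4165
d((5, 0), (-6, -10)) = 14.8661

Closest pair: (-10, -10) and (-6, -10) with distance 4.0

The closest pair is (-10, -10) and (-6, -10) with Euclidean distance 4.0. For 5 points, brute-force pairwise comparison is shown above. For large n, the divide-and-conquer algorithm (sort by x, recurse on halves, check the dividing strip) achieves O(n log n).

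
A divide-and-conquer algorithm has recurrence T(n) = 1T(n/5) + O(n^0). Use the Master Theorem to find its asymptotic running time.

Master Theorem for T(n) = 1T(n/5) + O(n^0):

a = 1, b = 5, c = 0
log_b(a) = log_5(1) = 0.0000

Case 2: c = 0 = log_5(1) = 0.0000
T(n) = O(n^0 log n) = O(log n)

For T(n) = 1T(n/5) + O(n^0): log_5(1) = 0.0000. This is Case 2 of the Master Theorem (c = log_b(a), equal work at all levels), giving O(log n).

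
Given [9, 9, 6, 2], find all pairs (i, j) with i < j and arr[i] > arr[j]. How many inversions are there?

Finding inversions in [9, 9, 6, 2]:

(0, 2): arr[0]=9 > arr[2]=6
(0, 3): arr[0]=9 > arr[3]=2
(1, 2): arr[1]=9 > arr[2]=6
(1, 3): arr[1]=9 > arr[3]=2
(2, 3): arr[2]=6 > arr[3]=2

Total inversions: 5

The array has 5 inversion(s): (0,2), (0,3), (1,2), (1,3), (2,3). Each pair (i,j) satisfies i < j and arr[i] > arr[j].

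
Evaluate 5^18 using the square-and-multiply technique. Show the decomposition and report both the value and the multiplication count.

Computing 5^18 by squaring (build up from 5^1; each line after the first costs one multiplication):

5^1 = 5
5^2 = (5^1)^2 = 5^2 = 25
5^4 = (5^2)^2 = 25^2 = 625
5^8 = (5^4)^2 = 625^2 = 390625
5^9 = 5 * 5^8 = 5 * 390625 = 1953125
5^18 = (5^9)^2 = 1953125^2 = 3814697265625

Result: 3814697265625
Multiplications needed: 5 (5 lines after 5^1)

5^18 = 3814697265625. Using exponentiation by squaring, this requires 5 multiplications. The key idea: if the exponent is even, square the half-power; if odd, multiply by the base once.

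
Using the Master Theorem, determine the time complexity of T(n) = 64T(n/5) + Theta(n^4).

Master Theorem for T(n) = 64T(n/5) + O(n^4):

a = 64, b = 5, c = 4
log_b(a) = log_5(64) = 2.5841

Case 3: c = 4 > log_5(64) = 2.5841
T(n) = O(n^4) = O(n^4)

For T(n) = 64T(n/5) + O(n^4): log_5(64) = 2.5841. This is Case 3 of the Master Theorem (c > log_b(a), work dominated by root), giving O(n^4).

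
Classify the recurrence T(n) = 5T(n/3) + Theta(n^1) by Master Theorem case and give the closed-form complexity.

Master Theorem for T(n) = 5T(n/3) + O(n^1):

a = 5, b = 3, c = 1
log_b(a) = log_3(5) = 1.4650

Case 1: c = 1 < log_3(5) = 1.4650
T(n) = O(n^(log_3 5))

For T(n) = 5T(n/3) + O(n^1): log_3(5) = 1.4650. This is Case 1 of the Master Theorem (c < log_b(a), work dominated by leaves), giving O(n^(log_3 5)).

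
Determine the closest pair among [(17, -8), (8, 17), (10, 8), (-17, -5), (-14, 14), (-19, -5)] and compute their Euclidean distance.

Computing all pairwise distances among 6 points:

d((17, -8), (8, 17)) = 26.5707
d((17, -8), (10, 8)) = 17.4642
d((17, -8), (-17, -5)) = 34.1321
d((17, -8), (-14, 14)) = 38.0132
d((17, -8), (-19, -5)) = 36.1248
d((8, 17), (10, 8)) = 9.2195
d((8, 17), (-17, -5)) = 33.3017
d((8, 17), (-14, 14)) = 22.2036
d((8, 17), (-19, -5)) = 34.8281
d((10, 8), (-17, -5)) = 29.9666
d((10, 8), (-14, 14)) = 24.7386
d((10, 8), (-19, -5)) = 31.7805
d((-17, -5), (-14, 14)) = 19.2354
d((-17, -5), (-19, -5)) = 2.0 <-- minimum
d((-14, 14), (-19, -5)) = 19.6469

Closest pair: (-17, -5) and (-19, -5) with distance 2.0

The closest pair is (-17, -5) and (-19, -5) with Euclidean distance 2.0. For 6 points, brute-force pairwise comparison is shown above. For large n, the divide-and-conquer algorithm (sort by x, recurse on halves, check the dividing strip) achieves O(n log n).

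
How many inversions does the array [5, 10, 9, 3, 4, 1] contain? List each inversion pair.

Finding inversions in [5, 10, 9, 3, 4, 1]:

(0, 3): arr[0]=5 > arr[3]=3
(0, 4): arr[0]=5 > arr[4]=4
(0, 5): arr[0]=5 > arr[5]=1
(1, 2): arr[1]=10 > arr[2]=9
(1, 3): arr[1]=10 > arr[3]=3
(1, 4): arr[1]=10 > arr[4]=4
(1, 5): arr[1]=10 > arr[5]=1
(2, 3): arr[2]=9 > arr[3]=3
(2, 4): arr[2]=9 > arr[4]=4
(2, 5): arr[2]=9 > arr[5]=1
(3, 5): arr[3]=3 > arr[5]=1
(4, 5): arr[4]=4 > arr[5]=1

Total inversions: 12

The array has 12 inversion(s): (0,3), (0,4), (0,5), (1,2), (1,3), (1,4), (1,5), (2,3), (2,4), (2,5), (3,5), (4,5). Each pair (i,j) satisfies i < j and arr[i] > arr[j].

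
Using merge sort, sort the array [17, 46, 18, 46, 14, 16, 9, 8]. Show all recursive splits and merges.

Merge sort trace:

Split: [17, 46, 18, 46, 14, 16, 9, 8] -> [17, 46, 18, 46] and [14, 16, 9, 8]
  Split: [17, 46, 18, 46] -> [17, 46] and [18, 46]
    Split: [17, 46] -> [17] and [46]
    Merge: [17] + [46] -> [17, 46]
    Split: [18, 46] -> [18] and [46]
    Merge: [18] + [46] -> [18, 46]
  Merge: [17, 46] + [18, 46] -> [17, 18, 46, 46]
  Split: [14, 16, 9, 8] -> [14, 16] and [9, 8]
    Split: [14, 16] -> [14] and [16]
    Merge: [14] + [16] -> [14, 16]
    Split: [9, 8] -> [9] and [8]
    Merge: [9] + [8] -> [8, 9]
  Merge: [14, 16] + [8, 9] -> [8, 9, 14, 16]
Merge: [17, 18, 46, 46] + [8, 9, 14, 16] -> [8, 9, 14, 16, 17, 18, 46, 46]

Final sorted array: [8, 9, 14, 16, 17, 18, 46, 46]

The merge sort proceeds by recursively splitting the array and merging sorted halves.
After all merges, the sorted array is [8, 9, 14, 16, 17, 18, 46, 46].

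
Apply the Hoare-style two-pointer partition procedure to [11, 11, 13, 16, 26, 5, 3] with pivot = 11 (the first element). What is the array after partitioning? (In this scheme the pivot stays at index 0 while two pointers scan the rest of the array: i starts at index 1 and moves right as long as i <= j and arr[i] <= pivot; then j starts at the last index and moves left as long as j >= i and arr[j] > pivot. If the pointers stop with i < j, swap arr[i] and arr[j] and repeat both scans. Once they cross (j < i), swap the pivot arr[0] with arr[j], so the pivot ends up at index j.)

Hoare-style two-pointer partition with pivot = 11:

Initial array: [11, 11, 13, 16, 26, 5, 3]

Pointers start at i = 1, j = 6.
i stops at index 2 (arr[2]=13 > 11), j stops at index 6 (arr[6]=3 <= 11): swap arr[2] and arr[6], array becomes [11, 11, 3, 16, 26, 5, 13]
i stops at index 3 (arr[3]=16 > 11), j stops at index 5 (arr[5]=5 <= 11): swap arr[3] and arr[5], array becomes [11, 11, 3, 5, 26, 16, 13]
i ends at 4, j ends at 3: the pointers have crossed (j < i), so scanning stops.

Swap pivot arr[0] with arr[3] to place pivot at position 3: [5, 11, 3, 11, 26, 16, 13]
Pivot position: 3

After partitioning with pivot 11, the array becomes [5, 11, 3, 11, 26, 16, 13]. The pivot is placed at index 3. All elements to the left of the pivot are <= 11, and all elements to the right are > 11.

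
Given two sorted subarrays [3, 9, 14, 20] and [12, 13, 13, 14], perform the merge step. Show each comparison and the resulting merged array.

Merging process:

Compare 3 vs 12: take 3 from left. Merged: [3]
Compare 9 vs 12: take 9 from left. Merged: [3, 9]
Compare 14 vs 12: take 12 from right. Merged: [3, 9, 12]
Compare 14 vs 13: take 13 from right. Merged: [3, 9, 12, 13]
Compare 14 vs 13: take 13 from right. Merged: [3, 9, 12, 13, 13]
Compare 14 vs 14: take 14 from left. Merged: [3, 9, 12, 13, 13, 14]
Compare 20 vs 14: take 14 from right. Merged: [3, 9, 12, 13, 13, 14, 14]
Append remaining from left: [20]. Merged: [3, 9, 12, 13, 13, 14, 14, 20]

Final merged array: [3, 9, 12, 13, 13, 14, 14, 20]
Total comparisons: 7

The merged array is [3, 9, 12, 13, 13, 14, 14, 20], requiring 7 comparisons. The merge step runs in O(n) time where n is the total number of elements.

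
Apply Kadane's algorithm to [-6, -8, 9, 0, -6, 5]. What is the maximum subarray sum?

Using Kadane's algorithm on [-6, -8, 9, 0, -6, 5]:

Scanning through the array:
Position 1 (value -8): max_ending_here = -8, max_so_far = -6
Position 2 (value 9): max_ending_here = 9, max_so_far = 9
Position 3 (value 0): max_ending_here = 9, max_so_far = 9
Position 4 (value -6): max_ending_here = 3, max_so_far = 9
Position 5 (value 5): max_ending_here = 8, max_so_far = 9

Maximum subarray: [9]
Maximum sum: 9

The maximum subarray is [9] with sum 9. This subarray runs from index 2 to index 2.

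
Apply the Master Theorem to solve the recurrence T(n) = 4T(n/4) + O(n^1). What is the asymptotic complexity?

Master Theorem for T(n) = 4T(n/4) + O(n^1):

a = 4, b = 4, c = 1
log_b(a) = log_4(4) = 1.0000

Case 2: c = 1 = log_4(4) = 1.0000
T(n) = O(n^1 log n) = O(n log n)

For T(n) = 4T(n/4) + O(n^1): log_4(4) = 1.0000. This is Case 2 of the Master Theorem (c = log_b(a), equal work at all levels), giving O(n log n).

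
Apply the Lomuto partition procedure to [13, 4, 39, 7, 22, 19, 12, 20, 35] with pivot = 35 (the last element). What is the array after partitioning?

Lomuto partition with pivot = 35:

Initial array: [13, 4, 39, 7, 22, 19, 12, 20, 35]

arr[0]=13 <= 35: swap with position 0, array becomes [13, 4, 39, 7, 22, 19, 12, 20, 35]
arr[1]=4 <= 35: swap with position 1, array becomes [13, 4, 39, 7, 22, 19, 12, 20, 35]
arr[2]=39 > 35: no swap
arr[3]=7 <= 35: swap with position 2, array becomes [13, 4, 7, 39, 22, 19, 12, 20, 35]
arr[4]=22 <= 35: swap with position 3, array becomes [13, 4, 7, 22, 39, 19, 12, 20, 35]
arr[5]=19 <= 35: swap with position 4, array becomes [13, 4, 7, 22, 19, 39, 12, 20, 35]
arr[6]=12 <= 35: swap with position 5, array becomes [13, 4, 7, 22, 19, 12, 39, 20, 35]
arr[7]=20 <= 35: swap with position 6, array becomes [13, 4, 7, 22, 19, 12, 20, 39, 35]

Place pivot at position 7: [13, 4, 7, 22, 19, 12, 20, 35, 39]
Pivot position: 7

After partitioning with pivot 35, the array becomes [13, 4, 7, 22, 19, 12, 20, 35, 39]. The pivot is placed at index 7. All elements to the left of the pivot are <= 35, and all elements to the right are > 35.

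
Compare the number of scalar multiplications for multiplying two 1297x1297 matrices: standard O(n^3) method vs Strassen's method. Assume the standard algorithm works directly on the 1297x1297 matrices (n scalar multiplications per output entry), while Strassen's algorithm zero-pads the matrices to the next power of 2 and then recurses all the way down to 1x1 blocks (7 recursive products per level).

Matrix multiplication for 1297x1297 matrices:

Strassen's algorithm requires power-of-2 dimensions. Pad 1297x1297 to 2048x2048 (next power of 2).

Standard algorithm: 1297^3 = 2181825073 multiplications
Strassen's algorithm: 7^(log2(2048)) = 7^11 = 1977326743 multiplications
Savings: 2181825073 - 1977326743 = 204498330 multiplications

Standard: 2181825073 multiplications (1297^3). Strassen: 1977326743 multiplications (7^11, after padding to 2048x2048). Strassen reduces 8 recursive multiplications to 7 at each level.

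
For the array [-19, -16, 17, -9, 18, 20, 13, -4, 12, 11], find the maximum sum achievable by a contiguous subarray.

Using Kadane's algorithm on [-19, -16, 17, -9, 18, 20, 13, -4, 12, 11]:

Scanning through the array:
Position 1 (value -16): max_ending_here = -16, max_so_far = -16
Position 2 (value 17): max_ending_here = 17, max_so_far = 17
Position 3 (value -9): max_ending_here = 8, max_so_far = 17
Position 4 (value 18): max_ending_here = 26, max_so_far = 26
Position 5 (value 20): max_ending_here = 46, max_so_far = 46
Position 6 (value 13): max_ending_here = 59, max_so_far = 59
Position 7 (value -4): max_ending_here = 55, max_so_far = 59
Position 8 (value 12): max_ending_here = 67, max_so_far = 67
Position 9 (value 11): max_ending_here = 78, max_so_far = 78

Maximum subarray: [17, -9, 18, 20, 13, -4, 12, 11]
Maximum sum: 78

The maximum subarray is [17, -9, 18, 20, 13, -4, 12, 11] with sum 78. This subarray runs from index 2 to index 9.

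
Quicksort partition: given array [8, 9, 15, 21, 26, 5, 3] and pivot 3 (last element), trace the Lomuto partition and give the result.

Lomuto partition with pivot = 3:

Initial array: [8, 9, 15, 21, 26, 5, 3]

arr[0]=8 > 3: no swap
arr[1]=9 > 3: no swap
arr[2]=15 > 3: no swap
arr[3]=21 > 3: no swap
arr[4]=26 > 3: no swap
arr[5]=5 > 3: no swap

Place pivot at position 0: [3, 9, 15, 21, 26, 5, 8]
Pivot position: 0

After partitioning with pivot 3, the array becomes [3, 9, 15, 21, 26, 5, 8]. The pivot is placed at index 0. All elements to the left of the pivot are <= 3, and all elements to the right are > 3.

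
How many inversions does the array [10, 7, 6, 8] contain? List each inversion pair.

Finding inversions in [10, 7, 6, 8]:

(0, 1): arr[0]=10 > arr[1]=7
(0, 2): arr[0]=10 > arr[2]=6
(0, 3): arr[0]=10 > arr[3]=8
(1, 2): arr[1]=7 > arr[2]=6

Total inversions: 4

The array has 4 inversion(s): (0,1), (0,2), (0,3), (1,2). Each pair (i,j) satisfies i < j and arr[i] > arr[j].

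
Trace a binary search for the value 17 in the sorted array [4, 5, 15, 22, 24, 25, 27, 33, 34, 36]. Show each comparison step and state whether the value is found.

Binary search for 17 in [4, 5, 15, 22, 24, 25, 27, 33, 34, 36]:

lo=0, hi=9, mid=4, arr[mid]=24 -> 24 > 17, search left half
lo=0, hi=3, mid=1, arr[mid]=5 -> 5 < 17, search right half
lo=2, hi=3, mid=2, arr[mid]=15 -> 15 < 17, search right half
lo=3, hi=3, mid=3, arr[mid]=22 -> 22 > 17, search left half
lo=3 > hi=2, target 17 not found

Binary search determines that 17 is not in the array after 4 comparisons. The search space was exhausted without finding the target.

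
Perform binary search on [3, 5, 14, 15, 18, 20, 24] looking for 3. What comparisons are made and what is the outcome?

Binary search for 3 in [3, 5, 14, 15, 18, 20, 24]:

lo=0, hi=6, mid=3, arr[mid]=15 -> 15 > 3, search left half
lo=0, hi=2, mid=1, arr[mid]=5 -> 5 > 3, search left half
lo=0, hi=0, mid=0, arr[mid]=3 -> Found target at index 0!

Binary search finds 3 at index 0 after 3 comparisons. The search repeatedly halves the search space by comparing with the middle element.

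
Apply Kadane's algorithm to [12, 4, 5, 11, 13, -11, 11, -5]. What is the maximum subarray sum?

Using Kadane's algorithm on [12, 4, 5, 11, 13, -11, 11, -5]:

Scanning through the array:
Position 1 (value 4): max_ending_here = 16, max_so_far = 16
Position 2 (value 5): max_ending_here = 21, max_so_far = 21
Position 3 (value 11): max_ending_here = 32, max_so_far = 32
Position 4 (value 13): max_ending_here = 45, max_so_far = 45
Position 5 (value -11): max_ending_here = 34, max_so_far = 45
Position 6 (value 11): max_ending_here = 45, max_so_far = 45
Position 7 (value -5): max_ending_here = 40, max_so_far = 45

Maximum subarray: [12, 4, 5, 11, 13]
Maximum sum: 45

The maximum subarray is [12, 4, 5, 11, 13] with sum 45. This subarray runs from index 0 to index 4.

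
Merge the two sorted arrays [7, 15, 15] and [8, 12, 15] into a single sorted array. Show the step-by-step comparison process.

Merging process:

Compare 7 vs 8: take 7 from left. Merged: [7]
Compare 15 vs 8: take 8 from right. Merged: [7, 8]
Compare 15 vs 12: take 12 from right. Merged: [7, 8, 12]
Compare 15 vs 15: take 15 from left. Merged: [7, 8, 12, 15]
Compare 15 vs 15: take 15 from left. Merged: [7, 8, 12, 15, 15]
Append remaining from right: [15]. Merged: [7, 8, 12, 15, 15, 15]

Final merged array: [7, 8, 12, 15, 15, 15]
Total comparisons: 5

The merged array is [7, 8, 12, 15, 15, 15], requiring 5 comparisons. The merge step runs in O(n) time where n is the total number of elements.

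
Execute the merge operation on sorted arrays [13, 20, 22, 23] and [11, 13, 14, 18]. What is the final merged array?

Merging process:

Compare 13 vs 11: take 11 from right. Merged: [11]
Compare 13 vs 13: take 13 from left. Merged: [11, 13]
Compare 20 vs 13: take 13 from right. Merged: [11, 13, 13]
Compare 20 vs 14: take 14 from right. Merged: [11, 13, 13, 14]
Compare 20 vs 18: take 18 from right. Merged: [11, 13, 13, 14, 18]
Append remaining from left: [20, 22, 23]. Merged: [11, 13, 13, 14, 18, 20, 22, 23]

Final merged array: [11, 13, 13, 14, 18, 20, 22, 23]
Total comparisons: 5

The merged array is [11, 13, 13, 14, 18, 20, 22, 23], requiring 5 comparisons. The merge step runs in O(n) time where n is the total number of elements.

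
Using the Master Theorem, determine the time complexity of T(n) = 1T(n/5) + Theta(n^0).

Master Theorem for T(n) = 1T(n/5) + O(n^0):

a = 1, b = 5, c = 0
log_b(a) = log_5(1) = 0.0000

Case 2: c = 0 = log_5(1) = 0.0000
T(n) = O(n^0 log n) = O(log n)

For T(n) = 1T(n/5) + O(n^0): log_5(1) = 0.0000. This is Case 2 of the Master Theorem (c = log_b(a), equal work at all levels), giving O(log n).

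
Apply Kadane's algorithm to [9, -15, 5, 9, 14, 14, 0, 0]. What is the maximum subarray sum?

Using Kadane's algorithm on [9, -15, 5, 9, 14, 14, 0, 0]:

Scanning through the array:
Position 1 (value -15): max_ending_here = -6, max_so_far = 9
Position 2 (value 5): max_ending_here = 5, max_so_far = 9
Position 3 (value 9): max_ending_here = 14, max_so_far = 14
Position 4 (value 14): max_ending_here = 28, max_so_far = 28
Position 5 (value 14): max_ending_here = 42, max_so_far = 42
Position 6 (value 0): max_ending_here = 42, max_so_far = 42
Position 7 (value 0): max_ending_here = 42, max_so_far = 42

Maximum subarray: [5, 9, 14, 14]
Maximum sum: 42

The maximum subarray is [5, 9, 14, 14] with sum 42. This subarray runs from index 2 to index 5.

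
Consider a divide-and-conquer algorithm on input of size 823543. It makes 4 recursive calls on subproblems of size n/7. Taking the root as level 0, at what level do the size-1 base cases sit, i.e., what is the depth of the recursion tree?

For divide and conquer with division factor 7:

Problem sizes at each level:
Level 0: 823543
Level 1: 117649
Level 2: 16807
Level 3: 2401
Level 4: 343
Level 5: 49
Level 6: 7
Level 7: 1

The root is level 0 and the size-1 base case is level 7 (the tree spans levels 0 through 7, i.e. 8 levels counting the root), so the depth is the number of divisions: log_7(823543) = 7

The recursion tree depth is log_7(823543) = 7. At each level, the problem size is divided by 7, so it takes 7 divisions to reduce to a base case of size 1. The algorithm makes 4 recursive calls at each level.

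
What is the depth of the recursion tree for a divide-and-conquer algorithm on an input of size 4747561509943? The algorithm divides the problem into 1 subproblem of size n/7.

For divide and conquer with division factor 7:

Problem sizes at each level:
Level 0: 4747561509943
Level 1: 678223072849
Level 2: 96889010407
Level 3: 13841287201
Level 4: 1977326743
Level 5: 282475249
Level 6: 40353607
Level 7: 5764801
Level 8: 823543
Level 9: 117649
Level 10: 16807
Level 11: 2401
Level 12: 343
Level 13: 49
Level 14: 7
Level 15: 1

The root is level 0 and the size-1 base case is level 15 (the tree spans levels 0 through 15, i.e. 16 levels counting the root), so the depth is the number of divisions: log_7(4747561509943) = 15

The recursion tree depth is log_7(4747561509943) = 15. At each level, the problem size is divided by 7, so it takes 15 divisions to reduce to a base case of size 1. The algorithm makes 1 recursive call at each level.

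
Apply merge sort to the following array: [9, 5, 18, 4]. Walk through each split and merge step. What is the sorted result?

Merge sort trace:

Split: [9, 5, 18, 4] -> [9, 5] and [18, 4]
  Split: [9, 5] -> [9] and [5]
  Merge: [9] + [5] -> [5, 9]
  Split: [18, 4] -> [18] and [4]
  Merge: [18] + [4] -> [4, 18]
Merge: [5, 9] + [4, 18] -> [4, 5, 9, 18]

Final sorted array: [4, 5, 9, 18]

The merge sort proceeds by recursively splitting the array and merging sorted halves.
After all merges, the sorted array is [4, 5, 9, 18].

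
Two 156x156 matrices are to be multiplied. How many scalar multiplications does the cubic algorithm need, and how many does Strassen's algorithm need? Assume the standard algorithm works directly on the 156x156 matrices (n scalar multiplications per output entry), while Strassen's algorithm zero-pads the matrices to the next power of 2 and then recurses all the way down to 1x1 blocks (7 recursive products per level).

Matrix multiplication for 156x156 matrices:

Strassen's algorithm requires power-of-2 dimensions. Pad 156x156 to 256x256 (next power of 2).

Standard algorithm: 156^3 = 3796416 multiplications
Strassen's algorithm: 7^(log2(256)) = 7^8 = 5764801 multiplications
Difference: 3796416 - 5764801 = -1968385 (Strassen uses MORE here due to padding overhead — for small or just-over-power-of-2 n, padding can outweigh the per-level savings)

Standard: 3796416 multiplications (156^3). Strassen: 5764801 multiplications (7^8, after padding to 256x256). Strassen reduces 8 recursive multiplications to 7 at each level.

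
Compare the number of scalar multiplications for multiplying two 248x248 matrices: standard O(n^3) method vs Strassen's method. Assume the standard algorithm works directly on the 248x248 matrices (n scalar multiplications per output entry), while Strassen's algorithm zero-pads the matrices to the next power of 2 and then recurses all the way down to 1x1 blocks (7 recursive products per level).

Matrix multiplication for 248x248 matrices:

Strassen's algorithm requires power-of-2 dimensions. Pad 248x248 to 256x256 (next power of 2).

Standard algorithm: 248^3 = 15252992 multiplications
Strassen's algorithm: 7^(log2(256)) = 7^8 = 5764801 multiplications
Savings: 15252992 - 5764801 = 9488191 multiplications

Standard: 15252992 multiplications (248^3). Strassen: 5764801 multiplications (7^8, after padding to 256x256). Strassen reduces 8 recursive multiplications to 7 at each level.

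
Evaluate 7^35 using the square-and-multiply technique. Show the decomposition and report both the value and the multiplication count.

Computing 7^35 by squaring (build up from 7^1; each line after the first costs one multiplication):

7^1 = 7
7^2 = (7^1)^2 = 7^2 = 49
7^4 = (7^2)^2 = 49^2 = 2401
7^8 = (7^4)^2 = 2401^2 = 5764801
7^16 = (7^8)^2 = 5764801^2 = 33232930569601
7^17 = 7 * 7^16 = 7 * 33232930569601 = 232630513987207
7^34 = (7^17)^2 = 232630513987207^2 = 54116956037952111668959660849
7^35 = 7 * 7^34 = 7 * 54116956037952111668959660849 = 378818692265664781682717625943

Result: 378818692265664781682717625943
Multiplications needed: 7 (7 lines after 7^1)

7^35 = 378818692265664781682717625943. Using exponentiation by squaring, this requires 7 multiplications. The key idea: if the exponent is even, square the half-power; if odd, multiply by the base once.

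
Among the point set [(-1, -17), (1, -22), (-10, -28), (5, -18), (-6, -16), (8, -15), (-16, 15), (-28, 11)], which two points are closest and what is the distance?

Computing all pairwise distances among 8 points:

d((-1, -17), (1, -22)) = 5.3852
d((-1, -17), (-10, -28)) = 14.2127
d((-1, -17), (5, -18)) = 6.0828
d((-1, -17), (-6, -16)) = 5.099
d((-1, -17), (8, -15)) = 9.2195
d((-1, -17), (-16, 15)) = 35.3412
d((-1, -17), (-28, 11)) = 38.8973
d((1, -22), (-10, -28)) = 12.53
d((1, -22), (5, -18)) = 5.6569
d((1, -22), (-6, -16)) = 9.2195
d((1, -22), (8, -15)) = 9.8995
d((1, -22), (-16, 15)) = 40.7185
d((1, -22), (-28, 11)) = 43.9318
d((-10, -28), (5, -18)) = 18.0278
d((-10, -28), (-6, -16)) = 12.6491
d((-10, -28), (8, -15)) = 22.2036
d((-10, -28), (-16, 15)) = 43.4166
d((-10, -28), (-28, 11)) = 42.9535
d((5, -18), (-6, -16)) = 11.1803
d((5, -18), (8, -15)) = 4.2426 <-- minimum
d((5, -18), (-16, 15)) = 39.1152
d((5, -18), (-28, 11)) = 43.9318
d((-6, -16), (8, -15)) = 14.0357
d((-6, -16), (-16, 15)) = 32.573
d((-6, -16), (-28, 11)) = 34.8281
d((8, -15), (-16, 15)) = 38.4187
d((8, -15), (-28, 11)) = 44.4072
d((-16, 15), (-28, 11)) = 12.6491

Closest pair: (5, -18) and (8, -15) with distance 4.2426

The closest pair is (5, -18) and (8, -15) with Euclidean distance 4.2426. For 8 points, brute-force pairwise comparison is shown above. For large n, the divide-and-conquer algorithm (sort by x, recurse on halves, check the dividing strip) achieves O(n log n).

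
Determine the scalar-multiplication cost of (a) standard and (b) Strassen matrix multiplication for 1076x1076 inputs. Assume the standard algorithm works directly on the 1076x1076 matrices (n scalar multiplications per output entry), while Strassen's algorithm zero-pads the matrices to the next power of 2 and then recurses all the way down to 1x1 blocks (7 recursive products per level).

Matrix multiplication for 1076x1076 matrices:

Strassen's algorithm requires power-of-2 dimensions. Pad 1076x1076 to 2048x2048 (next power of 2).

Standard algorithm: 1076^3 = 1245766976 multiplications
Strassen's algorithm: 7^(log2(2048)) = 7^11 = 1977326743 multiplications
Difference: 1245766976 - 1977326743 = -731559767 (Strassen uses MORE here due to padding overhead — for small or just-over-power-of-2 n, padding can outweigh the per-level savings)

Standard: 1245766976 multiplications (1076^3). Strassen: 1977326743 multiplications (7^11, after padding to 2048x2048). Strassen reduces 8 recursive multiplications to 7 at each level.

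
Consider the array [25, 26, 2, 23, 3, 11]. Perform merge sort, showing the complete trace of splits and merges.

Merge sort trace:

Split: [25, 26, 2, 23, 3, 11] -> [25, 26, 2] and [23, 3, 11]
  Split: [25, 26, 2] -> [25] and [26, 2]
    Split: [26, 2] -> [26] and [2]
    Merge: [26] + [2] -> [2, 26]
  Merge: [25] + [2, 26] -> [2, 25, 26]
  Split: [23, 3, 11] -> [23] and [3, 11]
    Split: [3, 11] -> [3] and [11]
    Merge: [3] + [11] -> [3, 11]
  Merge: [23] + [3, 11] -> [3, 11, 23]
Merge: [2, 25, 26] + [3, 11, 23] -> [2, 3, 11, 23, 25, 26]

Final sorted array: [2, 3, 11, 23, 25, 26]

The merge sort proceeds by recursively splitting the array and merging sorted halves.
After all merges, the sorted array is [2, 3, 11, 23, 25, 26].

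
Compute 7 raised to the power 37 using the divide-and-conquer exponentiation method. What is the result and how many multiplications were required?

Computing 7^37 by squaring (build up from 7^1; each line after the first costs one multiplication):

7^1 = 7
7^2 = (7^1)^2 = 7^2 = 49
7^4 = (7^2)^2 = 49^2 = 2401
7^8 = (7^4)^2 = 2401^2 = 5764801
7^9 = 7 * 7^8 = 7 * 5764801 = 40353607
7^18 = (7^9)^2 = 40353607^2 = 1628413597910449
7^36 = (7^18)^2 = 1628413597910449^2 = 2651730845859653471779023381601
7^37 = 7 * 7^36 = 7 * 2651730845859653471779023381601 = 18562115921017574302453163671207

Result: 18562115921017574302453163671207
Multiplications needed: 7 (7 lines after 7^1)

7^37 = 18562115921017574302453163671207. Using exponentiation by squaring, this requires 7 multiplications. The key idea: if the exponent is even, square the half-power; if odd, multiply by the base once.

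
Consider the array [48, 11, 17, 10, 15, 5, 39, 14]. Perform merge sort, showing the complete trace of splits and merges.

Merge sort trace:

Split: [48, 11, 17, 10, 15, 5, 39, 14] -> [48, 11, 17, 10] and [15, 5, 39, 14]
  Split: [48, 11, 17, 10] -> [48, 11] and [17, 10]
    Split: [48, 11] -> [48] and [11]
    Merge: [48] + [11] -> [11, 48]
    Split: [17, 10] -> [17] and [10]
    Merge: [17] + [10] -> [10, 17]
  Merge: [11, 48] + [10, 17] -> [10, 11, 17, 48]
  Split: [15, 5, 39, 14] -> [15, 5] and [39, 14]
    Split: [15, 5] -> [15] and [5]
    Merge: [15] + [5] -> [5, 15]
    Split: [39, 14] -> [39] and [14]
    Merge: [39] + [14] -> [14, 39]
  Merge: [5, 15] + [14, 39] -> [5, 14, 15, 39]
Merge: [10, 11, 17, 48] + [5, 14, 15, 39] -> [5, 10, 11, 14, 15, 17, 39, 48]

Final sorted array: [5, 10, 11, 14, 15, 17, 39, 48]

The merge sort proceeds by recursively splitting the array and merging sorted halves.
After all merges, the sorted array is [5, 10, 11, 14, 15, 17, 39, 48].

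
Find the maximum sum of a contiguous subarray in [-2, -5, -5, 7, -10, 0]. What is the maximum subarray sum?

Using Kadane's algorithm on [-2, -5, -5, 7, -10, 0]:

Scanning through the array:
Position 1 (value -5): max_ending_here = -5, max_so_far = -2
Position 2 (value -5): max_ending_here = -5, max_so_far = -2
Position 3 (value 7): max_ending_here = 7, max_so_far = 7
Position 4 (value -10): max_ending_here = -3, max_so_far = 7
Position 5 (value 0): max_ending_here = 0, max_so_far = 7

Maximum subarray: [7]
Maximum sum: 7

The maximum subarray is [7] with sum 7. This subarray runs from index 3 to index 3.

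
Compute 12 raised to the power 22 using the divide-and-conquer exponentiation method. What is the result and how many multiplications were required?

Computing 12^22 by squaring (build up from 12^1; each line after the first costs one multiplication):

12^1 = 12
12^2 = (12^1)^2 = 12^2 = 144
12^4 = (12^2)^2 = 144^2 = 20736
12^5 = 12 * 12^4 = 12 * 20736 = 248832
12^10 = (12^5)^2 = 248832^2 = 61917364224
12^11 = 12 * 12^10 = 12 * 61917364224 = 743008370688
12^22 = (12^11)^2 = 743008370688^2 = 552061438912436417593344

Result: 552061438912436417593344
Multiplications needed: 6 (6 lines after 12^1)

12^22 = 552061438912436417593344. Using exponentiation by squaring, this requires 6 multiplications. The key idea: if the exponent is even, square the half-power; if odd, multiply by the base once.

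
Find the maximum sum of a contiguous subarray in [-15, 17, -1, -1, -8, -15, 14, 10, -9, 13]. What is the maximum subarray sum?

Using Kadane's algorithm on [-15, 17, -1, -1, -8, -15, 14, 10, -9, 13]:

Scanning through the array:
Position 1 (value 17): max_ending_here = 17, max_so_far = 17
Position 2 (value -1): max_ending_here = 16, max_so_far = 17
Position 3 (value -1): max_ending_here = 15, max_so_far = 17
Position 4 (value -8): max_ending_here = 7, max_so_far = 17
Position 5 (value -15): max_ending_here = -8, max_so_far = 17
Position 6 (value 14): max_ending_here = 14, max_so_far = 17
Position 7 (value 10): max_ending_here = 24, max_so_far = 24
Position 8 (value -9): max_ending_here = 15, max_so_far = 24
Position 9 (value 13): max_ending_here = 28, max_so_far = 28

Maximum subarray: [14, 10, -9, 13]
Maximum sum: 28

The maximum subarray is [14, 10, -9, 13] with sum 28. This subarray runs from index 6 to index 9.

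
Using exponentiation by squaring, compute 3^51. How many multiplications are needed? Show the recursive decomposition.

Computing 3^51 by squaring (build up from 3^1; each line after the first costs one multiplication):

3^1 = 3
3^2 = (3^1)^2 = 3^2 = 9
3^3 = 3 * 3^2 = 3 * 9 = 27
3^6 = (3^3)^2 = 27^2 = 729
3^12 = (3^6)^2 = 729^2 = 531441
3^24 = (3^12)^2 = 531441^2 = 282429536481
3^25 = 3 * 3^24 = 3 * 282429536481 = 847288609443
3^50 = (3^25)^2 = 847288609443^2 = 717897987691852588770249
3^51 = 3 * 3^50 = 3 * 717897987691852588770249 = 2153693963075557766310747

Result: 2153693963075557766310747
Multiplications needed: 8 (8 lines after 3^1)

3^51 = 2153693963075557766310747. Using exponentiation by squaring, this requires 8 multiplications. The key idea: if the exponent is even, square the half-power; if odd, multiply by the base once.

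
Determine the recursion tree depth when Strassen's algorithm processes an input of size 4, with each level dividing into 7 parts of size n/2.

For divide and conquer with division factor 2:

Problem sizes at each level:
Level 0: 4
Level 1: 2
Level 2: 1

The root is level 0 and the size-1 base case is level 2 (the tree spans levels 0 through 2, i.e. 3 levels counting the root), so the depth is the number of divisions: log_2(4) = 2

The recursion tree depth is log_2(4) = 2. At each level, the problem size is divided by 2, so it takes 2 divisions to reduce to a base case of size 1. The algorithm makes 7 recursive calls at each level.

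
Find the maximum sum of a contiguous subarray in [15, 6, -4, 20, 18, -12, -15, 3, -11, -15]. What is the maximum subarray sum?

Using Kadane's algorithm on [15, 6, -4, 20, 18, -12, -15, 3, -11, -15]:

Scanning through the array:
Position 1 (value 6): max_ending_here = 21, max_so_far = 21
Position 2 (value -4): max_ending_here = 17, max_so_far = 21
Position 3 (value 20): max_ending_here = 37, max_so_far = 37
Position 4 (value 18): max_ending_here = 55, max_so_far = 55
Position 5 (value -12): max_ending_here = 43, max_so_far = 55
Position 6 (value -15): max_ending_here = 28, max_so_far = 55
Position 7 (value 3): max_ending_here = 31, max_so_far = 55
Position 8 (value -11): max_ending_here = 20, max_so_far = 55
Position 9 (value -15): max_ending_here = 5, max_so_far = 55

Maximum subarray: [15, 6, -4, 20, 18]
Maximum sum: 55

The maximum subarray is [15, 6, -4, 20, 18] with sum 55. This subarray runs from index 0 to index 4.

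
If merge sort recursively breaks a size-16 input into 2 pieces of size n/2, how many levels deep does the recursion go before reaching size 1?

For divide and conquer with division factor 2:

Problem sizes at each level:
Level 0: 16
Level 1: 8
Level 2: 4
Level 3: 2
Level 4: 1

The root is level 0 and the size-1 base case is level 4 (the tree spans levels 0 through 4, i.e. 5 levels counting the root), so the depth is the number of divisions: log_2(16) = 4

The recursion tree depth is log_2(16) = 4. At each level, the problem size is divided by 2, so it takes 4 divisions to reduce to a base case of size 1. The algorithm makes 2 recursive calls at each level.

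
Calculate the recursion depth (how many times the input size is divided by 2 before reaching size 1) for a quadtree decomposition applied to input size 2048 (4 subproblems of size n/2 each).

For divide and conquer with division factor 2:

Problem sizes at each level:
Level 0: 2048
Level 1: 1024
Level 2: 512
Level 3: 256
Level 4: 128
Level 5: 64
Level 6: 32
Level 7: 16
Level 8: 8
Level 9: 4
Level 10: 2
Level 11: 1

The root is level 0 and the size-1 base case is level 11 (the tree spans levels 0 through 11, i.e. 12 levels counting the root), so the depth is the number of divisions: log_2(2048) = 11

The recursion tree depth is log_2(2048) = 11. At each level, the problem size is divided by 2, so it takes 11 divisions to reduce to a base case of size 1. The algorithm makes 4 recursive calls at each level.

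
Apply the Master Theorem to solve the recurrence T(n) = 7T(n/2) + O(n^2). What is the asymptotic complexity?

Master Theorem for T(n) = 7T(n/2) + O(n^2):

a = 7, b = 2, c = 2
log_b(a) = log_2(7) = 2.8074

Case 1: c = 2 < log_2(7) = 2.8074
T(n) = O(n^(log_2 7))

For T(n) = 7T(n/2) + O(n^2): log_2(7) = 2.8074. This is Case 1 of the Master Theorem (c < log_b(a), work dominated by leaves), giving O(n^(log_2 7)).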